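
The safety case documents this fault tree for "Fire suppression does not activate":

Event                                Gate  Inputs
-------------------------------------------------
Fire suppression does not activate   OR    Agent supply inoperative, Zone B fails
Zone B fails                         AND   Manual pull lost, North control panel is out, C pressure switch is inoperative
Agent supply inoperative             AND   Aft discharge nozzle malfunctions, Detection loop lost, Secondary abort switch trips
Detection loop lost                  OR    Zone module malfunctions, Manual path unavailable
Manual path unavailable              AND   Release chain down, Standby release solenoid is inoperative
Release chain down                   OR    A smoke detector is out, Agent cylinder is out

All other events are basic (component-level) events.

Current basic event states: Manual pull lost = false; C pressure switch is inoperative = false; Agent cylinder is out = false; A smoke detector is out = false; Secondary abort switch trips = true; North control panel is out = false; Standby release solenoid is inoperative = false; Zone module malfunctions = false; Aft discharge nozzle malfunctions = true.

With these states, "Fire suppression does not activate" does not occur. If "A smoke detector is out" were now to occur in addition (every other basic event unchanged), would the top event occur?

Counterfactual: set "A smoke detector is out" to occurred.
Release chain down [OR]: A smoke detector is out=occurs, Agent cylinder is out=not → at least one input occurs → occurs.
Manual path unavailable [AND]: Release chain down=occurs, Standby release solenoid is inoperative=not → not all inputs occur → does not occur.
Detection loop lost [OR]: Zone module malfunctions=not, Manual path unavailable=not → no input occurs → does not occur.
Agent supply inoperative [AND]: Aft discharge nozzle malfunctions=occurs, Detection loop lost=not, Secondary abort switch trips=occurs → not all inputs occur → does not occur.
Zone B fails [AND]: Manual pull lost=not, North control panel is out=not, C pressure switch is inoperative=not → not all inputs occur → does not occur.
Fire suppression does not activate [OR]: Agent supply inoperative=not, Zone B fails=not → no input occurs → does not occur.

No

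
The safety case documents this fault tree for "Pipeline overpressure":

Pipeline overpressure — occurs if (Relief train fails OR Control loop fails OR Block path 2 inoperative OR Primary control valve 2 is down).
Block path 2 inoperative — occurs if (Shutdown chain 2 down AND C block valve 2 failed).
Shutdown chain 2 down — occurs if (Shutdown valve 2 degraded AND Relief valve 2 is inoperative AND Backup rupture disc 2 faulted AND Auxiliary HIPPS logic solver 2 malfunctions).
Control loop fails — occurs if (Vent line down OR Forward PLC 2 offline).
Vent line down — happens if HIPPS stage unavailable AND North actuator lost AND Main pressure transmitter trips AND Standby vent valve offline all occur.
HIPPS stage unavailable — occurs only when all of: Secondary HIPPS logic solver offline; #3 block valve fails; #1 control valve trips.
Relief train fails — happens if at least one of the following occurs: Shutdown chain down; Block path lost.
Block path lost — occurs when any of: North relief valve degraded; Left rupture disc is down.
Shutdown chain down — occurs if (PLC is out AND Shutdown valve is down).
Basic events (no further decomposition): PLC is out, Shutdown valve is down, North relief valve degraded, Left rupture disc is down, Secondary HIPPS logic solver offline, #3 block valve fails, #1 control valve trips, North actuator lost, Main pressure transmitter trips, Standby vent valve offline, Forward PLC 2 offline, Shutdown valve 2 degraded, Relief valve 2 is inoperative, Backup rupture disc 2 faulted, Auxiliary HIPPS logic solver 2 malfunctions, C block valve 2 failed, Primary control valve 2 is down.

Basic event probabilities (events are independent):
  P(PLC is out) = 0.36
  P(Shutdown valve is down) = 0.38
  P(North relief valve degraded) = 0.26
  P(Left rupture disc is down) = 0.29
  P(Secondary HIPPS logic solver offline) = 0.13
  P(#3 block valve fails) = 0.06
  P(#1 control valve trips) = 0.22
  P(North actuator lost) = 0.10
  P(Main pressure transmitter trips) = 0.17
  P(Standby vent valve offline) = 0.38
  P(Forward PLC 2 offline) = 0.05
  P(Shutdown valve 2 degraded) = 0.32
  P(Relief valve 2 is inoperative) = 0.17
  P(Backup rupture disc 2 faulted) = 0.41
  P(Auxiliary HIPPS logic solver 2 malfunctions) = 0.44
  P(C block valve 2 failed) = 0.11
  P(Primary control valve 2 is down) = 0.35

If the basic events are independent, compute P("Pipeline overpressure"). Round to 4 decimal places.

0.7203

P(Shutdown chain down) [AND] = 0.36 × 0.38 = 0.136800
P(Block path lost) [OR] = 1 − (1−0.26) × (1−0.29) = 0.474600
P(Relief train fails) [OR] = 1 − (1−0.136800) × (1−0.474600) = 0.546475
P(HIPPS stage unavailable) [AND] = 0.13 × 0.06 × 0.22 = 0.001716
P(Vent line down) [AND] = 0.001716 × 0.10 × 0.17 × 0.38 = 0.000011
P(Control loop fails) [OR] = 1 − (1−0.000011) × (1−0.05) = 0.050010
P(Shutdown chain 2 down) [AND] = 0.32 × 0.17 × 0.41 × 0.44 = 0.009814
P(Block path 2 inoperative) [AND] = 0.009814 × 0.11 = 0.001080
P(Pipeline overpressure) [OR] = 1 − (1−0.546475) × (1−0.050010) × (1−0.001080) × (1−0.35) = 0.720254
Rounded to 4 decimal places: P(Pipeline overpressure) ≈ 0.7203.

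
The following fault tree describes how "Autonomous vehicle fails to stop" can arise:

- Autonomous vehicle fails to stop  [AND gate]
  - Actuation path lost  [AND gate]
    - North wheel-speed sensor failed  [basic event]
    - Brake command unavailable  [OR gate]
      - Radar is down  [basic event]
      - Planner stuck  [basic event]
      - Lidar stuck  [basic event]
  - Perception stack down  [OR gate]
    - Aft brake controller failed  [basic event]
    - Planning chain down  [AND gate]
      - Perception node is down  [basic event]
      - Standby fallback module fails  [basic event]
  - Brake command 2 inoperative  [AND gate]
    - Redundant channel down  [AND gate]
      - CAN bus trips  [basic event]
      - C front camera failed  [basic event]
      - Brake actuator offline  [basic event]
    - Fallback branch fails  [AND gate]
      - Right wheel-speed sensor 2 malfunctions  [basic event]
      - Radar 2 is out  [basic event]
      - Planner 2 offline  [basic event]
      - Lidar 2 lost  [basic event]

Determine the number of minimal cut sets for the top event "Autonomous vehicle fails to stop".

Brake command unavailable [OR]: union of children's cut sets → 3 cut set(s).
Actuation path lost [AND]: one cut set from each child combined → 1 × 3 = 3 cut set(s).
Planning chain down [AND]: one cut set from each child combined → 1 × 1 = 1 cut set(s).
Perception stack down [OR]: union of children's cut sets → 2 cut set(s).
Redundant channel down [AND]: one cut set from each child combined → 1 × 1 × 1 = 1 cut set(s).
Fallback branch fails [AND]: one cut set from each child combined → 1 × 1 × 1 × 1 = 1 cut set(s).
Brake command 2 inoperative [AND]: one cut set from each child combined → 1 × 1 = 1 cut set(s).
Autonomous vehicle fails to stop [AND]: one cut set from each child combined → 3 × 2 × 1 = 6 cut set(s).
Minimal cut sets: {Aft brake controller failed, Brake actuator offline, C front camera failed, CAN bus trips, Lidar 2 lost, North wheel-speed sensor failed, Planner 2 offline, Radar 2 is out, Radar is down, Right wheel-speed sensor 2 malfunctions}; {Brake actuator offline, C front camera failed, CAN bus trips, Lidar 2 lost, North wheel-speed sensor failed, Perception node is down, Planner 2 offline, Radar 2 is out, Radar is down, Right wheel-speed sensor 2 malfunctions, Standby fallback module fails}; {Aft brake controller failed, Brake actuator offline, C front camera failed, CAN bus trips, Lidar 2 lost, North wheel-speed sensor failed, Planner 2 offline, Planner stuck, Radar 2 is out, Right wheel-speed sensor 2 malfunctions}; {Brake actuator offline, C front camera failed, CAN bus trips, Lidar 2 lost, North wheel-speed sensor failed, Perception node is down, Planner 2 offline, Planner stuck, Radar 2 is out, Right wheel-speed sensor 2 malfunctions, Standby fallback module fails}; {Aft brake controller failed, Brake actuator offline, C front camera failed, CAN bus trips, Lidar 2 lost, Lidar stuck, North wheel-speed sensor failed, Planner 2 offline, Radar 2 is out, Right wheel-speed sensor 2 malfunctions}; {Brake actuator offline, C front camera failed, CAN bus trips, Lidar 2 lost, Lidar stuck, North wheel-speed sensor failed, Perception node is down, Planner 2 offline, Radar 2 is out, Right wheel-speed sensor 2 malfunctions, Standby fallback module fails}.

6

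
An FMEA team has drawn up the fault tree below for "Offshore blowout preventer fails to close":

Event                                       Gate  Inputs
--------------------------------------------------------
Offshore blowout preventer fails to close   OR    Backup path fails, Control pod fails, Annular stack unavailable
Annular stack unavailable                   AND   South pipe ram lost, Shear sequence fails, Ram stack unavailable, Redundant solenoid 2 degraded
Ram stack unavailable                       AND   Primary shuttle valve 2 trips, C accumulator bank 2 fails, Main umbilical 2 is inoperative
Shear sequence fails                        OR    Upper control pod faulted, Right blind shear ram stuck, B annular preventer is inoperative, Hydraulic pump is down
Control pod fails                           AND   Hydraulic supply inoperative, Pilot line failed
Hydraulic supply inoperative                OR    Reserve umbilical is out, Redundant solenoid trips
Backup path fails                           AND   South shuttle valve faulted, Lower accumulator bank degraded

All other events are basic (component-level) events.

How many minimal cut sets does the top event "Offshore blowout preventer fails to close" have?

Backup path fails [AND]: one cut set from each child combined → 1 × 1 = 1 cut set(s).
Hydraulic supply inoperative [OR]: union of children's cut sets → 2 cut set(s).
Control pod fails [AND]: one cut set from each child combined → 2 × 1 = 2 cut set(s).
Shear sequence fails [OR]: union of children's cut sets → 4 cut set(s).
Ram stack unavailable [AND]: one cut set from each child combined → 1 × 1 × 1 = 1 cut set(s).
Annular stack unavailable [AND]: one cut set from each child combined → 1 × 4 × 1 × 1 = 4 cut set(s).
Offshore blowout preventer fails to close [OR]: union of children's cut sets → 7 cut set(s).
Minimal cut sets: {Lower accumulator bank degraded, South shuttle valve faulted}; {Pilot line failed, Reserve umbilical is out}; {Pilot line failed, Redundant solenoid trips}; {C accumulator bank 2 fails, Main umbilical 2 is inoperative, Primary shuttle valve 2 trips, Redundant solenoid 2 degraded, South pipe ram lost, Upper control pod faulted}; {C accumulator bank 2 fails, Main umbilical 2 is inoperative, Primary shuttle valve 2 trips, Redundant solenoid 2 degraded, Right blind shear ram stuck, South pipe ram lost}; {B annular preventer is inoperative, C accumulator bank 2 fails, Main umbilical 2 is inoperative, Primary shuttle valve 2 trips, Redundant solenoid 2 degraded, South pipe ram lost}; {C accumulator bank 2 fails, Hydraulic pump is down, Main umbilical 2 is inoperative, Primary shuttle valve 2 trips, Redundant solenoid 2 degraded, South pipe ram lost}.

7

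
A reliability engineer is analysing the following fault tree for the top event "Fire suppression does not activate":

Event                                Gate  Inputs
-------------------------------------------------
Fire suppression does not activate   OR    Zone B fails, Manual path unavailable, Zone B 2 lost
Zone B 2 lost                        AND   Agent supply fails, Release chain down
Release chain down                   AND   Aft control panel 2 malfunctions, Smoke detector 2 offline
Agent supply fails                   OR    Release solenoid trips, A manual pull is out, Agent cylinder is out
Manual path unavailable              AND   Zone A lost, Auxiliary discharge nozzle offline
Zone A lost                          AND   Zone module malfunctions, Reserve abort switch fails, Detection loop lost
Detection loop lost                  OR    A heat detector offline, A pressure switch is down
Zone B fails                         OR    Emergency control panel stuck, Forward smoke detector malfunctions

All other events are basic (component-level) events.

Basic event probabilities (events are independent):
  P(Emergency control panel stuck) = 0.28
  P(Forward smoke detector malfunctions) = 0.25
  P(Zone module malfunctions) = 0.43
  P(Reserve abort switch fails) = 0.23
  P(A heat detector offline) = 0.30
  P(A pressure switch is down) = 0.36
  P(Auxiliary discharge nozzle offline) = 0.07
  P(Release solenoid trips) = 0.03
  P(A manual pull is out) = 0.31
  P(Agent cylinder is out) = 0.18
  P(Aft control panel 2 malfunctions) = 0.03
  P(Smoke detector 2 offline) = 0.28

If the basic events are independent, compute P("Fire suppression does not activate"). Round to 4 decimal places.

0.4641

P(Zone B fails) [OR] = 1 − (1−0.28) × (1−0.25) = 0.460000
P(Detection loop lost) [OR] = 1 − (1−0.30) × (1−0.36) = 0.552000
P(Zone A lost) [AND] = 0.43 × 0.23 × 0.552000 = 0.054593
P(Manual path unavailable) [AND] = 0.054593 × 0.07 = 0.003822
P(Agent supply fails) [OR] = 1 − (1−0.03) × (1−0.31) × (1−0.18) = 0.451174
P(Release chain down) [AND] = 0.03 × 0.28 = 0.008400
P(Zone B 2 lost) [AND] = 0.451174 × 0.008400 = 0.003790
P(Fire suppression does not activate) [OR] = 1 − (1−0.460000) × (1−0.003822) × (1−0.003790) = 0.464103
Rounded to 4 decimal places: P(Fire suppression does not activate) ≈ 0.4641.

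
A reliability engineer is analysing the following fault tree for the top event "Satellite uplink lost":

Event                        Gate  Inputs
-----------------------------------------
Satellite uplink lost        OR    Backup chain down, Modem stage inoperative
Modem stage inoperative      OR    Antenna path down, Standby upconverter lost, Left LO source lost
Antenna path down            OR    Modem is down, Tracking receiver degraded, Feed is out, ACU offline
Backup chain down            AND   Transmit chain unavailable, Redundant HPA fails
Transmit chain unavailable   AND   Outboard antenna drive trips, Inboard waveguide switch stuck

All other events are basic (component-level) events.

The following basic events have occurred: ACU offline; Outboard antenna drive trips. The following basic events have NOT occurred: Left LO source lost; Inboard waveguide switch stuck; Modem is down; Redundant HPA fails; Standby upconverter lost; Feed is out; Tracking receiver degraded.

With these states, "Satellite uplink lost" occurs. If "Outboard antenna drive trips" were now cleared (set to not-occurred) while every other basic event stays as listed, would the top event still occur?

Counterfactual: set "Outboard antenna drive trips" to not occurred.
Transmit chain unavailable [AND]: Outboard antenna drive trips=not, Inboard waveguide switch stuck=not → not all inputs occur → does not occur.
Backup chain down [AND]: Transmit chain unavailable=not, Redundant HPA fails=not → not all inputs occur → does not occur.
Antenna path down [OR]: Modem is down=not, Tracking receiver degraded=not, Feed is out=not, ACU offline=occurs → at least one input occurs → occurs.
Modem stage inoperative [OR]: Antenna path down=occurs, Standby upconverter lost=not, Left LO source lost=not → at least one input occurs → occurs.
Satellite uplink lost [OR]: Backup chain down=not, Modem stage inoperative=occurs → at least one input occurs → occurs.

Yes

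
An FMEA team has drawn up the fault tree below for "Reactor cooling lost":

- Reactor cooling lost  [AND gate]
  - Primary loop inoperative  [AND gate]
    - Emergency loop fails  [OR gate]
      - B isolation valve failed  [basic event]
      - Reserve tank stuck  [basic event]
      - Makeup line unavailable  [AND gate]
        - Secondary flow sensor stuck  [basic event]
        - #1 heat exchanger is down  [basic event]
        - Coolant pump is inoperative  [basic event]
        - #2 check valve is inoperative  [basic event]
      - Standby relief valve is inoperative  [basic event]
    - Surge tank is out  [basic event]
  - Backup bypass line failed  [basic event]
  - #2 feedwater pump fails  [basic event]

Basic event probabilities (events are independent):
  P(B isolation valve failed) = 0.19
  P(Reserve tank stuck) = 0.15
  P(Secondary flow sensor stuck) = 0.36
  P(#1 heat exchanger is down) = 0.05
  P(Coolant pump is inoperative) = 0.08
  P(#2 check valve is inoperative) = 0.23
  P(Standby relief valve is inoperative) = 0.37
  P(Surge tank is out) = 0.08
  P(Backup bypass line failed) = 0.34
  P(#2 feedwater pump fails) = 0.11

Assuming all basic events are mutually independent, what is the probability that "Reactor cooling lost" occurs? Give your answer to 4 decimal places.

P(Makeup line unavailable) [AND] = 0.36 × 0.05 × 0.08 × 0.23 = 0.000331
P(Emergency loop fails) [OR] = 1 − (1−0.19) × (1−0.15) × (1−0.000331) × (1−0.37) = 0.566389
P(Primary loop inoperative) [AND] = 0.566389 × 0.08 = 0.045311
P(Reactor cooling lost) [AND] = 0.045311 × 0.34 × 0.11 = 0.001695
Rounded to 4 decimal places: P(Reactor cooling lost) ≈ 0.0017.

0.0017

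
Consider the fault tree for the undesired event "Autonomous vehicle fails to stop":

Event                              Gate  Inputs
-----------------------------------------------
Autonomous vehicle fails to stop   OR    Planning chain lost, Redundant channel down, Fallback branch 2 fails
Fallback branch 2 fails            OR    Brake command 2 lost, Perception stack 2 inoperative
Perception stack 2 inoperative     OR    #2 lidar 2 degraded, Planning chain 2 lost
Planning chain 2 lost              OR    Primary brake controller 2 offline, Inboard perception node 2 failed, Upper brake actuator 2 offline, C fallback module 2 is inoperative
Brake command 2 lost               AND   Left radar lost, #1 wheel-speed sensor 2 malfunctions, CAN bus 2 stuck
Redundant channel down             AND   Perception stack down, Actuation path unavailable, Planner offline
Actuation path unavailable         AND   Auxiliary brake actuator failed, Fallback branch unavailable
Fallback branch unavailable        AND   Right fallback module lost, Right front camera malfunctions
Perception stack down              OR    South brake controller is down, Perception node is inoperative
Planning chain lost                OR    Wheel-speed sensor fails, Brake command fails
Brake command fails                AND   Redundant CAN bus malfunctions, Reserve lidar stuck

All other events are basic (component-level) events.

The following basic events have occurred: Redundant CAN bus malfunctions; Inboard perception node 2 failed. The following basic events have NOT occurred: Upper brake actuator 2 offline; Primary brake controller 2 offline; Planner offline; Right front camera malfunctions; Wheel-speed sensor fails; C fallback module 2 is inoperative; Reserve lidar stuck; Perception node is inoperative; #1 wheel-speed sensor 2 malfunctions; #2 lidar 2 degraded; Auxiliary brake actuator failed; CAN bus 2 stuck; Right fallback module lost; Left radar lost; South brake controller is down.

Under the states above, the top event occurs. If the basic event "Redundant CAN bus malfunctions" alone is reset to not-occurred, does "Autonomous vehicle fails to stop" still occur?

Yes

Counterfactual: set "Redundant CAN bus malfunctions" to not occurred.
Brake command fails [AND]: Redundant CAN bus malfunctions=not, Reserve lidar stuck=not → not all inputs occur → does not occur.
Planning chain lost [OR]: Wheel-speed sensor fails=not, Brake command fails=not → no input occurs → does not occur.
Perception stack down [OR]: South brake controller is down=not, Perception node is inoperative=not → no input occurs → does not occur.
Fallback branch unavailable [AND]: Right fallback module lost=not, Right front camera malfunctions=not → not all inputs occur → does not occur.
Actuation path unavailable [AND]: Auxiliary brake actuator failed=not, Fallback branch unavailable=not → not all inputs occur → does not occur.
Redundant channel down [AND]: Perception stack down=not, Actuation path unavailable=not, Planner offline=not → not all inputs occur → does not occur.
Brake command 2 lost [AND]: Left radar lost=not, #1 wheel-speed sensor 2 malfunctions=not, CAN bus 2 stuck=not → not all inputs occur → does not occur.
Planning chain 2 lost [OR]: Primary brake controller 2 offline=not, Inboard perception node 2 failed=occurs, Upper brake actuator 2 offline=not, C fallback module 2 is inoperative=not → at least one input occurs → occurs.
Perception stack 2 inoperative [OR]: #2 lidar 2 degraded=not, Planning chain 2 lost=occurs → at least one input occurs → occurs.
Fallback branch 2 fails [OR]: Brake command 2 lost=not, Perception stack 2 inoperative=occurs → at least one input occurs → occurs.
Autonomous vehicle fails to stop [OR]: Planning chain lost=not, Redundant channel down=not, Fallback branch 2 fails=occurs → at least one input occurs → occurs.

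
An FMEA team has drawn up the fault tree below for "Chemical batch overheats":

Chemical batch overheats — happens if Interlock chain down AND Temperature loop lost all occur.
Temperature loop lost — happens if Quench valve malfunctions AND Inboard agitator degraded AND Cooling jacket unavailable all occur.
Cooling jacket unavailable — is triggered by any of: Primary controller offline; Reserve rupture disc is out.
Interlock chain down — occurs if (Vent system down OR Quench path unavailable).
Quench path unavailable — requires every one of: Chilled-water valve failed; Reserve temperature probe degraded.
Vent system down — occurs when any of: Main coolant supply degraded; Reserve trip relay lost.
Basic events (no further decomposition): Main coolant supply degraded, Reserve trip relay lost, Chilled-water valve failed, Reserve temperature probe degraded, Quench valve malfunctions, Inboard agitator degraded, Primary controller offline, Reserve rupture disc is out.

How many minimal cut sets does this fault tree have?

6

Vent system down [OR]: union of children's cut sets → 2 cut set(s).
Quench path unavailable [AND]: one cut set from each child combined → 1 × 1 = 1 cut set(s).
Interlock chain down [OR]: union of children's cut sets → 3 cut set(s).
Cooling jacket unavailable [OR]: union of children's cut sets → 2 cut set(s).
Temperature loop lost [AND]: one cut set from each child combined → 1 × 1 × 2 = 2 cut set(s).
Chemical batch overheats [AND]: one cut set from each child combined → 3 × 2 = 6 cut set(s).
Minimal cut sets: {Inboard agitator degraded, Main coolant supply degraded, Primary controller offline, Quench valve malfunctions}; {Inboard agitator degraded, Main coolant supply degraded, Quench valve malfunctions, Reserve rupture disc is out}; {Inboard agitator degraded, Primary controller offline, Quench valve malfunctions, Reserve trip relay lost}; {Inboard agitator degraded, Quench valve malfunctions, Reserve rupture disc is out, Reserve trip relay lost}; {Chilled-water valve failed, Inboard agitator degraded, Primary controller offline, Quench valve malfunctions, Reserve temperature probe degraded}; {Chilled-water valve failed, Inboard agitator degraded, Quench valve malfunctions, Reserve rupture disc is out, Reserve temperature probe degraded}.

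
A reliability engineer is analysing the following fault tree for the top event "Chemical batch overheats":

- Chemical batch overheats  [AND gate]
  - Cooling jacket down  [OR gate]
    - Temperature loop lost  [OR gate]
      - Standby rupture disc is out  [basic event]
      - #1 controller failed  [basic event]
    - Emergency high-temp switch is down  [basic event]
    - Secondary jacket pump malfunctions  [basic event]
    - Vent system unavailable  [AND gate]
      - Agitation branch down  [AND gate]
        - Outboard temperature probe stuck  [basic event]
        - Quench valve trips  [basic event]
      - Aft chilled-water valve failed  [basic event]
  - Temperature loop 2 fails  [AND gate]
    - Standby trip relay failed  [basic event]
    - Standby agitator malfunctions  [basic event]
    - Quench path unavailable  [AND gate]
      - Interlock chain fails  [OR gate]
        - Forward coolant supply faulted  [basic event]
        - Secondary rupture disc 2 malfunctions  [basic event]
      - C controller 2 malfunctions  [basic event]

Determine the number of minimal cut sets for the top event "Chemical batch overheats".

10

Temperature loop lost [OR]: union of children's cut sets → 2 cut set(s).
Agitation branch down [AND]: one cut set from each child combined → 1 × 1 = 1 cut set(s).
Vent system unavailable [AND]: one cut set from each child combined → 1 × 1 = 1 cut set(s).
Cooling jacket down [OR]: union of children's cut sets → 5 cut set(s).
Interlock chain fails [OR]: union of children's cut sets → 2 cut set(s).
Quench path unavailable [AND]: one cut set from each child combined → 2 × 1 = 2 cut set(s).
Temperature loop 2 fails [AND]: one cut set from each child combined → 1 × 1 × 2 = 2 cut set(s).
Chemical batch overheats [AND]: one cut set from each child combined → 5 × 2 = 10 cut set(s).
Minimal cut sets: {C controller 2 malfunctions, Forward coolant supply faulted, Standby agitator malfunctions, Standby rupture disc is out, Standby trip relay failed}; {C controller 2 malfunctions, Secondary rupture disc 2 malfunctions, Standby agitator malfunctions, Standby rupture disc is out, Standby trip relay failed}; {#1 controller failed, C controller 2 malfunctions, Forward coolant supply faulted, Standby agitator malfunctions, Standby trip relay failed}; {#1 controller failed, C controller 2 malfunctions, Secondary rupture disc 2 malfunctions, Standby agitator malfunctions, Standby trip relay failed}; {C controller 2 malfunctions, Emergency high-temp switch is down, Forward coolant supply faulted, Standby agitator malfunctions, Standby trip relay failed}; {C controller 2 malfunctions, Emergency high-temp switch is down, Secondary rupture disc 2 malfunctions, Standby agitator malfunctions, Standby trip relay failed}; {C controller 2 malfunctions, Forward coolant supply faulted, Secondary jacket pump malfunctions, Standby agitator malfunctions, Standby trip relay failed}; {C controller 2 malfunctions, Secondary jacket pump malfunctions, Secondary rupture disc 2 malfunctions, Standby agitator malfunctions, Standby trip relay failed}; {Aft chilled-water valve failed, C controller 2 malfunctions, Forward coolant supply faulted, Outboard temperature probe stuck, Quench valve trips, Standby agitator malfunctions, Standby trip relay failed}; {Aft chilled-water valve failed, C controller 2 malfunctions, Outboard temperature probe stuck, Quench valve trips, Secondary rupture disc 2 malfunctions, Standby agitator malfunctions, Standby trip relay failed}.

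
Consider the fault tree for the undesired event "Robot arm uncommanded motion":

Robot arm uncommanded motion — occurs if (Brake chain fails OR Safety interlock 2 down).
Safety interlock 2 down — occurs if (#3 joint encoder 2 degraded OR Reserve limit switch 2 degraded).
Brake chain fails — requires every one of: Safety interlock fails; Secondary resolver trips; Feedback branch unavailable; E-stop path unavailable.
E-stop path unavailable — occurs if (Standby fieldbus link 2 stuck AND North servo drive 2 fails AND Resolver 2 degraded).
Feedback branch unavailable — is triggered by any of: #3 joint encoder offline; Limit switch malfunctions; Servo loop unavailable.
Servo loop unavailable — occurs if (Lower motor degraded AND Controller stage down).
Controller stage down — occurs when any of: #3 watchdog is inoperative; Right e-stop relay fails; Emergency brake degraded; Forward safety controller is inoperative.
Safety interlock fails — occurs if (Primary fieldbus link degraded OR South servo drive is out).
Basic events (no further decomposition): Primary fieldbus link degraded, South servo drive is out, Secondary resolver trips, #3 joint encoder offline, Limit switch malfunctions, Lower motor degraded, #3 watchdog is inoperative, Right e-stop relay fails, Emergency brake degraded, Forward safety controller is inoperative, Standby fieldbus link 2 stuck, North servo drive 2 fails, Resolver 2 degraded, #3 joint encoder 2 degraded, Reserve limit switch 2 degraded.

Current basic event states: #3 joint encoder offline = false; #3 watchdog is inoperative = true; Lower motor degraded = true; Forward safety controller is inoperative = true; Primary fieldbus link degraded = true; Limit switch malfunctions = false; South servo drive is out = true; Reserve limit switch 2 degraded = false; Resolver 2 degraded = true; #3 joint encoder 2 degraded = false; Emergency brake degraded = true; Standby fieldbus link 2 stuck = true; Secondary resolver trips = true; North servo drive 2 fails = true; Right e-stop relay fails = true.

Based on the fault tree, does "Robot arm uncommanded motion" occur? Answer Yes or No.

Safety interlock fails [OR]: Primary fieldbus link degraded=occurs, South servo drive is out=occurs → at least one input occurs → occurs.
Controller stage down [OR]: #3 watchdog is inoperative=occurs, Right e-stop relay fails=occurs, Emergency brake degraded=occurs, Forward safety controller is inoperative=occurs → at least one input occurs → occurs.
Servo loop unavailable [AND]: Lower motor degraded=occurs, Controller stage down=occurs → all inputs occur → occurs.
Feedback branch unavailable [OR]: #3 joint encoder offline=not, Limit switch malfunctions=not, Servo loop unavailable=occurs → at least one input occurs → occurs.
E-stop path unavailable [AND]: Standby fieldbus link 2 stuck=occurs, North servo drive 2 fails=occurs, Resolver 2 degraded=occurs → all inputs occur → occurs.
Brake chain fails [AND]: Safety interlock fails=occurs, Secondary resolver trips=occurs, Feedback branch unavailable=occurs, E-stop path unavailable=occurs → all inputs occur → occurs.
Safety interlock 2 down [OR]: #3 joint encoder 2 degraded=not, Reserve limit switch 2 degraded=not → no input occurs → does not occur.
Robot arm uncommanded motion [OR]: Brake chain fails=occurs, Safety interlock 2 down=not → at least one input occurs → occurs.

Yes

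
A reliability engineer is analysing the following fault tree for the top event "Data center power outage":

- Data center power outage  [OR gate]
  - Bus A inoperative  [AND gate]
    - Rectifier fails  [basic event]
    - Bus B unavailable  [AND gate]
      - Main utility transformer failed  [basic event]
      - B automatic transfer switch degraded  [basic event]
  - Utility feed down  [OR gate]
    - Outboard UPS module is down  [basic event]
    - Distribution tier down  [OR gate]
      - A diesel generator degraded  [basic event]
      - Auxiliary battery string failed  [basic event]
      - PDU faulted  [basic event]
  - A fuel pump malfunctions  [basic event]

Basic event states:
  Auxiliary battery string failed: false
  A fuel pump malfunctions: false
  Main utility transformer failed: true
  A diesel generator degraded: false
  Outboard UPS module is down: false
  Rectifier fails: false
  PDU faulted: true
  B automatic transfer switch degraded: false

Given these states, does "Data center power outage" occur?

Bus B unavailable [AND]: Main utility transformer failed=occurs, B automatic transfer switch degraded=not → not all inputs occur → does not occur.
Bus A inoperative [AND]: Rectifier fails=not, Bus B unavailable=not → not all inputs occur → does not occur.
Distribution tier down [OR]: A diesel generator degraded=not, Auxiliary battery string failed=not, PDU faulted=occurs → at least one input occurs → occurs.
Utility feed down [OR]: Outboard UPS module is down=not, Distribution tier down=occurs → at least one input occurs → occurs.
Data center power outage [OR]: Bus A inoperative=not, Utility feed down=occurs, A fuel pump malfunctions=not → at least one input occurs → occurs.

Yes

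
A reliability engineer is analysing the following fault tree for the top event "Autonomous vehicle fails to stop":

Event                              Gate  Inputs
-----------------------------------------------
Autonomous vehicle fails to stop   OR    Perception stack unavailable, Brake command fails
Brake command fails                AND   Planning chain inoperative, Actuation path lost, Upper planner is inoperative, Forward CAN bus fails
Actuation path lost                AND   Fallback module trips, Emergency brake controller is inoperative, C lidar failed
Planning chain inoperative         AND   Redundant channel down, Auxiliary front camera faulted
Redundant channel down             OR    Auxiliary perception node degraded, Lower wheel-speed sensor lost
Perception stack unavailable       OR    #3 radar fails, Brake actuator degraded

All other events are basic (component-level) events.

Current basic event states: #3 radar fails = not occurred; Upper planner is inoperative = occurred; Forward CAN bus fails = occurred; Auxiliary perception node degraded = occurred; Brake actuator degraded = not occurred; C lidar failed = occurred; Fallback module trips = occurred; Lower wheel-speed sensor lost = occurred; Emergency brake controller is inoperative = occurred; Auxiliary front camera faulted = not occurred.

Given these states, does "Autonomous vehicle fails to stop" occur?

No

Perception stack unavailable [OR]: #3 radar fails=not, Brake actuator degraded=not → no input occurs → does not occur.
Redundant channel down [OR]: Auxiliary perception node degraded=occurs, Lower wheel-speed sensor lost=occurs → at least one input occurs → occurs.
Planning chain inoperative [AND]: Redundant channel down=occurs, Auxiliary front camera faulted=not → not all inputs occur → does not occur.
Actuation path lost [AND]: Fallback module trips=occurs, Emergency brake controller is inoperative=occurs, C lidar failed=occurs → all inputs occur → occurs.
Brake command fails [AND]: Planning chain inoperative=not, Actuation path lost=occurs, Upper planner is inoperative=occurs, Forward CAN bus fails=occurs → not all inputs occur → does not occur.
Autonomous vehicle fails to stop [OR]: Perception stack unavailable=not, Brake command fails=not → no input occurs → does not occur.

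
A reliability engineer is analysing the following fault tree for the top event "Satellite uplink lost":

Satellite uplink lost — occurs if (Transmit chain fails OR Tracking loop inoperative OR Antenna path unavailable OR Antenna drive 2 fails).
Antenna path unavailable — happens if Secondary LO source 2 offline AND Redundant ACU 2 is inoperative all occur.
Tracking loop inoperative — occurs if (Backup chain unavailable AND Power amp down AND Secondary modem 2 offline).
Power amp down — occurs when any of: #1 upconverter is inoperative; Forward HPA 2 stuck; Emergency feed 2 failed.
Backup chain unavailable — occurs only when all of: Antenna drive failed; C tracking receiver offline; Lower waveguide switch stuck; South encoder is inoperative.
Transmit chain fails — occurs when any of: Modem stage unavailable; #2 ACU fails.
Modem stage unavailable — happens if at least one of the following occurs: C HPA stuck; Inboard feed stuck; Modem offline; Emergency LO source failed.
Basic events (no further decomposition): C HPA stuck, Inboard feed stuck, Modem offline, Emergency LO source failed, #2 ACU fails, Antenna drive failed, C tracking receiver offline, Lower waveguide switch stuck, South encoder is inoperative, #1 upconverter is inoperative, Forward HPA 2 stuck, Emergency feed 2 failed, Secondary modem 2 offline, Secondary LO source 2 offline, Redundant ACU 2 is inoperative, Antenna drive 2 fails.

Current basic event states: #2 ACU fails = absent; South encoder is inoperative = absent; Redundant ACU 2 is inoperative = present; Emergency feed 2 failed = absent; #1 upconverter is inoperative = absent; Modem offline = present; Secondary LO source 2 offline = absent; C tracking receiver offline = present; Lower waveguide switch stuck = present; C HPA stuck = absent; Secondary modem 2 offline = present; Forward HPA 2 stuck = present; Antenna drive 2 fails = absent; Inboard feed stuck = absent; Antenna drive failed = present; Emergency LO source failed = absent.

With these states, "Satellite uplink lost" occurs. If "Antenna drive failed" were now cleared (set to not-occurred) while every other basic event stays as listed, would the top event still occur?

Counterfactual: set "Antenna drive failed" to not occurred.
Modem stage unavailable [OR]: C HPA stuck=not, Inboard feed stuck=not, Modem offline=occurs, Emergency LO source failed=not → at least one input occurs → occurs.
Transmit chain fails [OR]: Modem stage unavailable=occurs, #2 ACU fails=not → at least one input occurs → occurs.
Backup chain unavailable [AND]: Antenna drive failed=not, C tracking receiver offline=occurs, Lower waveguide switch stuck=occurs, South encoder is inoperative=not → not all inputs occur → does not occur.
Power amp down [OR]: #1 upconverter is inoperative=not, Forward HPA 2 stuck=occurs, Emergency feed 2 failed=not → at least one input occurs → occurs.
Tracking loop inoperative [AND]: Backup chain unavailable=not, Power amp down=occurs, Secondary modem 2 offline=occurs → not all inputs occur → does not occur.
Antenna path unavailable [AND]: Secondary LO source 2 offline=not, Redundant ACU 2 is inoperative=occurs → not all inputs occur → does not occur.
Satellite uplink lost [OR]: Transmit chain fails=occurs, Tracking loop inoperative=not, Antenna path unavailable=not, Antenna drive 2 fails=not → at least one input occurs → occurs.

Yes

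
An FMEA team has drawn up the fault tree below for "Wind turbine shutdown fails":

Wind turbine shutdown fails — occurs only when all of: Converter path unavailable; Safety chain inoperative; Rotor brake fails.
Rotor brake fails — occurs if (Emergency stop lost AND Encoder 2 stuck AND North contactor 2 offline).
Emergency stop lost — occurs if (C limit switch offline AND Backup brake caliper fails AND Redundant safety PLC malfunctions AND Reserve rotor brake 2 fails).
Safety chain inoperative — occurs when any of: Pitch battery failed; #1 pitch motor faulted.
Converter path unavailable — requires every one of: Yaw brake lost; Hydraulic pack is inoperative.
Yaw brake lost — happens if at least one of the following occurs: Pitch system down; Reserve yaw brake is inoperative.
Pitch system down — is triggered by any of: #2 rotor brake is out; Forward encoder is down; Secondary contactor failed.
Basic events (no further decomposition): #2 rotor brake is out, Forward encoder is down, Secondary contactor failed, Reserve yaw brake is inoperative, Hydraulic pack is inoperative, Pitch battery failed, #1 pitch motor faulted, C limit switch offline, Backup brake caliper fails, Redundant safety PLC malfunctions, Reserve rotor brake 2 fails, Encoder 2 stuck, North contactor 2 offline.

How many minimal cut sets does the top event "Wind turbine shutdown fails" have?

Pitch system down [OR]: union of children's cut sets → 3 cut set(s).
Yaw brake lost [OR]: union of children's cut sets → 4 cut set(s).
Converter path unavailable [AND]: one cut set from each child combined → 4 × 1 = 4 cut set(s).
Safety chain inoperative [OR]: union of children's cut sets → 2 cut set(s).
Emergency stop lost [AND]: one cut set from each child combined → 1 × 1 × 1 × 1 = 1 cut set(s).
Rotor brake fails [AND]: one cut set from each child combined → 1 × 1 × 1 = 1 cut set(s).
Wind turbine shutdown fails [AND]: one cut set from each child combined → 4 × 2 × 1 = 8 cut set(s).
Minimal cut sets: {#2 rotor brake is out, Backup brake caliper fails, C limit switch offline, Encoder 2 stuck, Hydraulic pack is inoperative, North contactor 2 offline, Pitch battery failed, Redundant safety PLC malfunctions, Reserve rotor brake 2 fails}; {#1 pitch motor faulted, #2 rotor brake is out, Backup brake caliper fails, C limit switch offline, Encoder 2 stuck, Hydraulic pack is inoperative, North contactor 2 offline, Redundant safety PLC malfunctions, Reserve rotor brake 2 fails}; {Backup brake caliper fails, C limit switch offline, Encoder 2 stuck, Forward encoder is down, Hydraulic pack is inoperative, North contactor 2 offline, Pitch battery failed, Redundant safety PLC malfunctions, Reserve rotor brake 2 fails}; {#1 pitch motor faulted, Backup brake caliper fails, C limit switch offline, Encoder 2 stuck, Forward encoder is down, Hydraulic pack is inoperative, North contactor 2 offline, Redundant safety PLC malfunctions, Reserve rotor brake 2 fails}; {Backup brake caliper fails, C limit switch offline, Encoder 2 stuck, Hydraulic pack is inoperative, North contactor 2 offline, Pitch battery failed, Redundant safety PLC malfunctions, Reserve rotor brake 2 fails, Secondary contactor failed}; {#1 pitch motor faulted, Backup brake caliper fails, C limit switch offline, Encoder 2 stuck, Hydraulic pack is inoperative, North contactor 2 offline, Redundant safety PLC malfunctions, Reserve rotor brake 2 fails, Secondary contactor failed}; {Backup brake caliper fails, C limit switch offline, Encoder 2 stuck, Hydraulic pack is inoperative, North contactor 2 offline, Pitch battery failed, Redundant safety PLC malfunctions, Reserve rotor brake 2 fails, Reserve yaw brake is inoperative}; {#1 pitch motor faulted, Backup brake caliper fails, C limit switch offline, Encoder 2 stuck, Hydraulic pack is inoperative, North contactor 2 offline, Redundant safety PLC malfunctions, Reserve rotor brake 2 fails, Reserve yaw brake is inoperative}.

8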